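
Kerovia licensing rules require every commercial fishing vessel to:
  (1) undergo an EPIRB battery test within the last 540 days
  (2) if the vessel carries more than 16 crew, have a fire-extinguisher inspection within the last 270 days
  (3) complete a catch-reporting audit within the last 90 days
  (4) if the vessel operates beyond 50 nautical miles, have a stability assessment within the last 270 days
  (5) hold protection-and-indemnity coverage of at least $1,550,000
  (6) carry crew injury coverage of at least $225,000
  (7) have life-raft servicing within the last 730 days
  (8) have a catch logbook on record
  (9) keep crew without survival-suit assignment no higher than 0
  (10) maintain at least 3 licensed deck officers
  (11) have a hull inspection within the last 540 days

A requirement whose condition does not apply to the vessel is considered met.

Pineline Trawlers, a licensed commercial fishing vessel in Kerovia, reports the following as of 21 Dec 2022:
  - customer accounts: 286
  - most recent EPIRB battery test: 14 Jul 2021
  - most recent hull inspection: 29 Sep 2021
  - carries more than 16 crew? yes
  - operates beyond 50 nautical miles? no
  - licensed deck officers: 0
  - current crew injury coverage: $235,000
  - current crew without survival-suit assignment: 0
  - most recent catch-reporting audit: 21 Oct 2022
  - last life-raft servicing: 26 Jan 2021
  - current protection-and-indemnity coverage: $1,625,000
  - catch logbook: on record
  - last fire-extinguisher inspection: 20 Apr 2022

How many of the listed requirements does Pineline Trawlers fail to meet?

1

1. EPIRB battery test 525 days ago vs limit 540 → met
2. condition 'carries more than 16 crew' holds; fire-extinguisher inspection 245 days ago vs limit 270 → met
3. catch-reporting audit 61 days ago vs limit 90 → met
4. condition 'operates beyond 50 nautical miles' does not hold → requirement n/a → met
5. protection-and-indemnity coverage $1,625,000 ≥ $1,550,000 → met
6. crew injury coverage $235,000 ≥ $225,000 → met
7. life-raft servicing 694 days ago vs limit 730 → met
8. catch logbook present → met
9. crew without survival-suit assignment 0 ≤ 0 → met
10. licensed deck officers 0 < 3 → not met
11. hull inspection 448 days ago vs limit 540 → met
Not met: 1 of 11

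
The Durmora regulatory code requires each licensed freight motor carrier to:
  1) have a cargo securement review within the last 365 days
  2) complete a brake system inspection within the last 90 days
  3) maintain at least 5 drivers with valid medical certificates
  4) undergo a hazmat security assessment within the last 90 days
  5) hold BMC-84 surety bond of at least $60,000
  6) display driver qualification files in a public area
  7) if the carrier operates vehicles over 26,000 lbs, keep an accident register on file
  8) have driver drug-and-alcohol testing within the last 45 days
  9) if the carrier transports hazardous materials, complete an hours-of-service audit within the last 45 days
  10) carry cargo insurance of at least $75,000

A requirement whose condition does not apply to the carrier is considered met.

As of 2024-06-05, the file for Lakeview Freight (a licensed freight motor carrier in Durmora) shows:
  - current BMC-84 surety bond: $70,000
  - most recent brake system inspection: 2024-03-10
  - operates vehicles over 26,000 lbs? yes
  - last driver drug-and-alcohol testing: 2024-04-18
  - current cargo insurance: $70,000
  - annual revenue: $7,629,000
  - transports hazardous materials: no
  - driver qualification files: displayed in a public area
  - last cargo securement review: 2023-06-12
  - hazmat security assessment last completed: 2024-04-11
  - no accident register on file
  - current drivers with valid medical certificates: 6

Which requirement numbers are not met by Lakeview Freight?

1. cargo securement review 359 days ago vs limit 365 → met
2. brake system inspection 87 days ago vs limit 90 → met
3. drivers with valid medical certificates 6 ≥ 5 → met
4. hazmat security assessment 55 days ago vs limit 90 → met
5. BMC-84 surety bond $70,000 ≥ $60,000 → met
6. driver qualification files present → met
7. condition 'operates vehicles over 26,000 lbs' holds; accident register absent → not met
8. driver drug-and-alcohol testing 48 days ago vs limit 45 → not met
9. condition 'transports hazardous materials' does not hold → requirement n/a → met
10. cargo insurance $70,000 < $75,000 → not met
Not met: 7, 8, 10

7, 8, 10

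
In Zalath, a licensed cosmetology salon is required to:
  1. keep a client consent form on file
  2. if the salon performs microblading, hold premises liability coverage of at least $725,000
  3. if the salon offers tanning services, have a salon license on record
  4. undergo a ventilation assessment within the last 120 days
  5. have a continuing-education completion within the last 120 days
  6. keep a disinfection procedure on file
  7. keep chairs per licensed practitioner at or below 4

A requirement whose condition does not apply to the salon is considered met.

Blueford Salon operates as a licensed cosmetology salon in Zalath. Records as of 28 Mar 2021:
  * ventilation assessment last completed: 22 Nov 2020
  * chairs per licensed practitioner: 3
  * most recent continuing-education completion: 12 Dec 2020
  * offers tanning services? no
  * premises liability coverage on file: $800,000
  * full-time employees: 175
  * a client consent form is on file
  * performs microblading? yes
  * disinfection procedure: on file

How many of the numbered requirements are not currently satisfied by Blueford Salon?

1. client consent form present → met
2. condition 'performs microblading' holds; premises liability coverage $800,000 ≥ $725,000 → met
3. condition 'offers tanning services' does not hold → requirement n/a → met
4. ventilation assessment 126 days ago vs limit 120 → not met
5. continuing-education completion 106 days ago vs limit 120 → met
6. disinfection procedure present → met
7. chairs per licensed practitioner 3 ≤ 4 → met
Not met: 1 of 7

1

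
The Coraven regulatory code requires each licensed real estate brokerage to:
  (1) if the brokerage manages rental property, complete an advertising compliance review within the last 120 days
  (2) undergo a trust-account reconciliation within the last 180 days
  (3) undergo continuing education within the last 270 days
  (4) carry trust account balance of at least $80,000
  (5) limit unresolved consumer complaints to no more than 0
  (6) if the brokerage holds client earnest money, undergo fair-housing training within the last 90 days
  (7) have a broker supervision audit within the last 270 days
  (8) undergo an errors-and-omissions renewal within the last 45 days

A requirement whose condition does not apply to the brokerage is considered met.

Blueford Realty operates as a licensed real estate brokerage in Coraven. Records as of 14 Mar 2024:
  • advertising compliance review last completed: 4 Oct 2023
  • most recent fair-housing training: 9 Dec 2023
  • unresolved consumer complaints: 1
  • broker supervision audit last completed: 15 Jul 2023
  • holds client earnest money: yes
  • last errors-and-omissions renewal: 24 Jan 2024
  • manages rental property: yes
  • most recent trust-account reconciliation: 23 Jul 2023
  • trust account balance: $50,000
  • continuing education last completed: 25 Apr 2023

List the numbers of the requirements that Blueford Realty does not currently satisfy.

1. condition 'manages rental property' holds; advertising compliance review 162 days ago vs limit 120 → not met
2. trust-account reconciliation 235 days ago vs limit 180 → not met
3. continuing education 324 days ago vs limit 270 → not met
4. trust account balance $50,000 < $80,000 → not met
5. unresolved consumer complaints 1 > 0 → not met
6. condition 'holds client earnest money' holds; fair-housing training 96 days ago vs limit 90 → not met
7. broker supervision audit 243 days ago vs limit 270 → met
8. errors-and-omissions renewal 50 days ago vs limit 45 → not met
Not met: 1, 2, 3, 4, 5, 6, 8

1, 2, 3, 4, 5, 6, 8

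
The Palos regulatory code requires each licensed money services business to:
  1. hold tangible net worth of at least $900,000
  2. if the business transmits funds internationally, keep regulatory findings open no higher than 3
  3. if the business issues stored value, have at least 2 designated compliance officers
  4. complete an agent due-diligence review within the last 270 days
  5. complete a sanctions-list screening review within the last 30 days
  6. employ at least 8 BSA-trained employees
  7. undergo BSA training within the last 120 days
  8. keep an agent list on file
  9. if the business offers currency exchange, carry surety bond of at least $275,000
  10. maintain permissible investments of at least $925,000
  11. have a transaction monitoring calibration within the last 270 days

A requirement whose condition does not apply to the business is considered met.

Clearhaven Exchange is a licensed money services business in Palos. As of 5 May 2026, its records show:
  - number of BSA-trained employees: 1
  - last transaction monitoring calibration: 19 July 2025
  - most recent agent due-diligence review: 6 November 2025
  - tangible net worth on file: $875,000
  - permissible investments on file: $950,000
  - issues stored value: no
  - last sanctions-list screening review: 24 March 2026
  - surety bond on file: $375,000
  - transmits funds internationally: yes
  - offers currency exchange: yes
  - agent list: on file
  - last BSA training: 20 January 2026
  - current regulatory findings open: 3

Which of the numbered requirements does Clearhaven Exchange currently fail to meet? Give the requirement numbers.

1, 5, 6, 11

1. tangible net worth $875,000 < $900,000 → not met
2. condition 'transmits funds internationally' holds; regulatory findings open 3 ≤ 3 → met
3. condition 'issues stored value' does not hold → requirement n/a → met
4. agent due-diligence review 180 days ago vs limit 270 → met
5. sanctions-list screening review 42 days ago vs limit 30 → not met
6. BSA-trained employees 1 < 8 → not met
7. BSA training 105 days ago vs limit 120 → met
8. agent list present → met
9. condition 'offers currency exchange' holds; surety bond $375,000 ≥ $275,000 → met
10. permissible investments $950,000 ≥ $925,000 → met
11. transaction monitoring calibration 290 days ago vs limit 270 → not met
Not met: 1, 5, 6, 11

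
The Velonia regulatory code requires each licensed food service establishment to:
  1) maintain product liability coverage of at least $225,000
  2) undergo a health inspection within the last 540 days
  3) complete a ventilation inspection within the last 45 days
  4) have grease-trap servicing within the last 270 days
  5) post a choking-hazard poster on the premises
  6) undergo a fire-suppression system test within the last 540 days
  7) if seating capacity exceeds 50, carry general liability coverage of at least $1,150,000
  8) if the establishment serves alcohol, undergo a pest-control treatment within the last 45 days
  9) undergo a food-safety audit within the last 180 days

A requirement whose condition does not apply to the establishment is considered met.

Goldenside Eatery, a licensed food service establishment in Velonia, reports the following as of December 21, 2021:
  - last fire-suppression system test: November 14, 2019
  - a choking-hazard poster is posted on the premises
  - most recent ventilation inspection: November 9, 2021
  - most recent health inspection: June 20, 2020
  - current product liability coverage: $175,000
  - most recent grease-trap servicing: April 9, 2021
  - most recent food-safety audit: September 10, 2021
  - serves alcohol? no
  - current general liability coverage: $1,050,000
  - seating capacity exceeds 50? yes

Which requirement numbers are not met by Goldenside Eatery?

1. product liability coverage $175,000 < $225,000 → not met
2. health inspection 549 days ago vs limit 540 → not met
3. ventilation inspection 42 days ago vs limit 45 → met
4. grease-trap servicing 256 days ago vs limit 270 → met
5. choking-hazard poster present → met
6. fire-suppression system test 768 days ago vs limit 540 → not met
7. condition 'seating capacity exceeds 50' holds; general liability coverage $1,050,000 < $1,150,000 → not met
8. condition 'serves alcohol' does not hold → requirement n/a → met
9. food-safety audit 102 days ago vs limit 180 → met
Not met: 1, 2, 6, 7

1, 2, 6, 7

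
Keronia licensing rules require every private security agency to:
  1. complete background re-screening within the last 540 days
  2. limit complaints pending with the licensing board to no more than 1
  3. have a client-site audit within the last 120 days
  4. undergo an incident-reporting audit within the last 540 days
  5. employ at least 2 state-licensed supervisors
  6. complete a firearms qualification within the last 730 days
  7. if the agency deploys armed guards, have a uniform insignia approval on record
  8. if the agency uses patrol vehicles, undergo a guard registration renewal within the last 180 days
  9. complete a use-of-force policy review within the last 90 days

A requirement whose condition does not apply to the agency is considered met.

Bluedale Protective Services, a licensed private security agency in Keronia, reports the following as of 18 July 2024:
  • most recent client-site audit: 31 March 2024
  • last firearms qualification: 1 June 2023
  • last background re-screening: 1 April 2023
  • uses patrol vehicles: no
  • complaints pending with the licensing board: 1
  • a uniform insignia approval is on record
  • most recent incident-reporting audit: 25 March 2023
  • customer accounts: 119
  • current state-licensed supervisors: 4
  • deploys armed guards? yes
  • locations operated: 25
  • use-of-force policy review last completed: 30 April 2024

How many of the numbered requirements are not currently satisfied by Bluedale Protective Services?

0

1. background re-screening 474 days ago vs limit 540 → met
2. complaints pending with the licensing board 1 ≤ 1 → met
3. client-site audit 109 days ago vs limit 120 → met
4. incident-reporting audit 481 days ago vs limit 540 → met
5. state-licensed supervisors 4 ≥ 2 → met
6. firearms qualification 413 days ago vs limit 730 → met
7. condition 'deploys armed guards' holds; uniform insignia approval present → met
8. condition 'uses patrol vehicles' does not hold → requirement n/a → met
9. use-of-force policy review 79 days ago vs limit 90 → met
Not met: 0 of 9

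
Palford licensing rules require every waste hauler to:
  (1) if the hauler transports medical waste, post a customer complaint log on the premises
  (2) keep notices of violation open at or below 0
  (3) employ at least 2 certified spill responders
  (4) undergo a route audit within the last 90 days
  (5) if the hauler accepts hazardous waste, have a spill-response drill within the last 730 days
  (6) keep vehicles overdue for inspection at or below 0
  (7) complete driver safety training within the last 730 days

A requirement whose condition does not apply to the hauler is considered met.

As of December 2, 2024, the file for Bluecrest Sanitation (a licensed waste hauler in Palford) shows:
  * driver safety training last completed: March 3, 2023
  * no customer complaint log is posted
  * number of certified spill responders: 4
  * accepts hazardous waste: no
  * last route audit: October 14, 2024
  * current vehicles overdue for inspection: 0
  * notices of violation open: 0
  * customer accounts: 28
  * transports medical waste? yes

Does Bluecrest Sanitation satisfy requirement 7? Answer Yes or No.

7. driver safety training 640 days ago vs limit 730 → met

Yes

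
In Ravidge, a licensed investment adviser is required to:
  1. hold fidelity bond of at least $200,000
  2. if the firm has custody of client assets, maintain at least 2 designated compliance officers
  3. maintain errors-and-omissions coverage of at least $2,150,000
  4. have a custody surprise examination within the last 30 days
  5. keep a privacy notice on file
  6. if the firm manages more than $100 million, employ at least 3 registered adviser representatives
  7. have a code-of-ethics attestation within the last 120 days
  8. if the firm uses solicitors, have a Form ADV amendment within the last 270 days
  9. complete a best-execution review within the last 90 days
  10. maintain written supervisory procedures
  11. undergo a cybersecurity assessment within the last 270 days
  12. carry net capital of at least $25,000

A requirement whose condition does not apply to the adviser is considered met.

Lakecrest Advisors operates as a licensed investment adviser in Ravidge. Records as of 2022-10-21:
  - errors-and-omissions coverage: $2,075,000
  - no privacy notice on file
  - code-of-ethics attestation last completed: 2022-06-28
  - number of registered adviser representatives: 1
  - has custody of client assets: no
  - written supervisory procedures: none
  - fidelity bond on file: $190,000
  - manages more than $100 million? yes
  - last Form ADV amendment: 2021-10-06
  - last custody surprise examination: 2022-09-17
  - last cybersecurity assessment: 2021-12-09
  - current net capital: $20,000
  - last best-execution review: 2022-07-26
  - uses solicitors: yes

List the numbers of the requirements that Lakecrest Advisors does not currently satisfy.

1. fidelity bond $190,000 < $200,000 → not met
2. condition 'has custody of client assets' does not hold → requirement n/a → met
3. errors-and-omissions coverage $2,075,000 < $2,150,000 → not met
4. custody surprise examination 34 days ago vs limit 30 → not met
5. privacy notice absent → not met
6. condition 'manages more than $100 million' holds; registered adviser representatives 1 < 3 → not met
7. code-of-ethics attestation 115 days ago vs limit 120 → met
8. condition 'uses solicitors' holds; Form ADV amendment 380 days ago vs limit 270 → not met
9. best-execution review 87 days ago vs limit 90 → met
10. written supervisory procedures absent → not met
11. cybersecurity assessment 316 days ago vs limit 270 → not met
12. net capital $20,000 < $25,000 → not met
Not met: 1, 3, 4, 5, 6, 8, 10, 11, 12

1, 3, 4, 5, 6, 8, 10, 11, 12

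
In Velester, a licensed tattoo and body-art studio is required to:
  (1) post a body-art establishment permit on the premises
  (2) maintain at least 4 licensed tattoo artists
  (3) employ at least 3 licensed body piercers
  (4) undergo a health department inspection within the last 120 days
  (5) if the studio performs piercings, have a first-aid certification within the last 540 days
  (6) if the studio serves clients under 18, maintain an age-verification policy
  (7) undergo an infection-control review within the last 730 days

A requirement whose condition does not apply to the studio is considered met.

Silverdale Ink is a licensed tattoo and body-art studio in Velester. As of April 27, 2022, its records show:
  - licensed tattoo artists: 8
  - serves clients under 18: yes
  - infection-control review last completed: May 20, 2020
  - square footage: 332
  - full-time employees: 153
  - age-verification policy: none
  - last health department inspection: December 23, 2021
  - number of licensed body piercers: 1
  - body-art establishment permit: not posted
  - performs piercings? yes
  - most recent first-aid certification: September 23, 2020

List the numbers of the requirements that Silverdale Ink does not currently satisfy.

1. body-art establishment permit absent → not met
2. licensed tattoo artists 8 ≥ 4 → met
3. licensed body piercers 1 < 3 → not met
4. health department inspection 125 days ago vs limit 120 → not met
5. condition 'performs piercings' holds; first-aid certification 581 days ago vs limit 540 → not met
6. condition 'serves clients under 18' holds; age-verification policy absent → not met
7. infection-control review 707 days ago vs limit 730 → met
Not met: 1, 3, 4, 5, 6

1, 3, 4, 5, 6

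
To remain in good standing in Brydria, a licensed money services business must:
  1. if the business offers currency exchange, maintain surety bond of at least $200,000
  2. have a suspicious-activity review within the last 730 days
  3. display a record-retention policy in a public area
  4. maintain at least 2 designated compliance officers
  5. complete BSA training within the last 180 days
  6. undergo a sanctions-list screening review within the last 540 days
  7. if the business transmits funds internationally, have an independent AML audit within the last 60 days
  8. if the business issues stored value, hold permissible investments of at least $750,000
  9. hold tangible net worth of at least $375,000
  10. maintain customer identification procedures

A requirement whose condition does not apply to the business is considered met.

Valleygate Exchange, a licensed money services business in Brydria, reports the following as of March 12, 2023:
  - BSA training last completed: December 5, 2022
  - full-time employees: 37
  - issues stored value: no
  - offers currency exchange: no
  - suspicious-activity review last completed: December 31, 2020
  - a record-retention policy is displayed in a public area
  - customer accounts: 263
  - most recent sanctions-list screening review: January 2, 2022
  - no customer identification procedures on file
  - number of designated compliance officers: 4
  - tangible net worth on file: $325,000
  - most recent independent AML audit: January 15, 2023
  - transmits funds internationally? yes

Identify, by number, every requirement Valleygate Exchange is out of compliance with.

1. condition 'offers currency exchange' does not hold → requirement n/a → met
2. suspicious-activity review 801 days ago vs limit 730 → not met
3. record-retention policy present → met
4. designated compliance officers 4 ≥ 2 → met
5. BSA training 97 days ago vs limit 180 → met
6. sanctions-list screening review 434 days ago vs limit 540 → met
7. condition 'transmits funds internationally' holds; independent AML audit 56 days ago vs limit 60 → met
8. condition 'issues stored value' does not hold → requirement n/a → met
9. tangible net worth $325,000 < $375,000 → not met
10. customer identification procedures absent → not met
Not met: 2, 9, 10

2, 9, 10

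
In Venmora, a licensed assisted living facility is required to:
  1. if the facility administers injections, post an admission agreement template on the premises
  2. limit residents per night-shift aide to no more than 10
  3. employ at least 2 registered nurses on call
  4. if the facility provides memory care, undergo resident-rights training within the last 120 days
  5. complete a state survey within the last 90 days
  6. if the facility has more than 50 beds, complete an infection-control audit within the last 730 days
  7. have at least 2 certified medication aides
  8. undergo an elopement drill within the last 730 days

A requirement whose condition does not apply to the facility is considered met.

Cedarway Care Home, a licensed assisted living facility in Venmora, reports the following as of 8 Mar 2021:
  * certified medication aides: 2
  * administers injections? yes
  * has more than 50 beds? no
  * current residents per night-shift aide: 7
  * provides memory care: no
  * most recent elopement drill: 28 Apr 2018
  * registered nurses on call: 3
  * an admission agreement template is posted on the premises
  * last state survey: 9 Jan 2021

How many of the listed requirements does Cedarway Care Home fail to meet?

1. condition 'administers injections' holds; admission agreement template present → met
2. residents per night-shift aide 7 ≤ 10 → met
3. registered nurses on call 3 ≥ 2 → met
4. condition 'provides memory care' does not hold → requirement n/a → met
5. state survey 58 days ago vs limit 90 → met
6. condition 'has more than 50 beds' does not hold → requirement n/a → met
7. certified medication aides 2 ≥ 2 → met
8. elopement drill 1045 days ago vs limit 730 → not met
Not met: 1 of 8

1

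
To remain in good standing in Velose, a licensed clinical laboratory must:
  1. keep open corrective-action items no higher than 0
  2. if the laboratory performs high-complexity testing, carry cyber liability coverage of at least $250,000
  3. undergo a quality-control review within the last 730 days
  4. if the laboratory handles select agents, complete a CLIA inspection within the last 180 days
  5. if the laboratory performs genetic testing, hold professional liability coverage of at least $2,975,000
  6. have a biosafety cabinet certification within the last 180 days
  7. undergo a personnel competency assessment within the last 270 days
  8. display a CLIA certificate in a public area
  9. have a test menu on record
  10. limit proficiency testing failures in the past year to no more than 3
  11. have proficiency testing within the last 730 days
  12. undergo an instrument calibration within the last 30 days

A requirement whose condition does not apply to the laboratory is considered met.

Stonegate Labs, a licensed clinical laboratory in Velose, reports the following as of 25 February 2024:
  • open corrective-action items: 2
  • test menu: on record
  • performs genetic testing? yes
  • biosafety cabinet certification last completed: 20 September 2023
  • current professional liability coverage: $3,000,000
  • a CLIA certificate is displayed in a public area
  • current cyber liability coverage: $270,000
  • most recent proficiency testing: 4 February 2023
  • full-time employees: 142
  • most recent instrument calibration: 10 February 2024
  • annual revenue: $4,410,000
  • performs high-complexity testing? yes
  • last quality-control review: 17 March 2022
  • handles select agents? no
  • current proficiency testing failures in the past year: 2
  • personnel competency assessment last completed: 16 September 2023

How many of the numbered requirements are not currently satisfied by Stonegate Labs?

1. open corrective-action items 2 > 0 → not met
2. condition 'performs high-complexity testing' holds; cyber liability coverage $270,000 ≥ $250,000 → met
3. quality-control review 710 days ago vs limit 730 → met
4. condition 'handles select agents' does not hold → requirement n/a → met
5. condition 'performs genetic testing' holds; professional liability coverage $3,000,000 ≥ $2,975,000 → met
6. biosafety cabinet certification 158 days ago vs limit 180 → met
7. personnel competency assessment 162 days ago vs limit 270 → met
8. CLIA certificate present → met
9. test menu present → met
10. proficiency testing failures in the past year 2 ≤ 3 → met
11. proficiency testing 386 days ago vs limit 730 → met
12. instrument calibration 15 days ago vs limit 30 → met
Not met: 1 of 12

1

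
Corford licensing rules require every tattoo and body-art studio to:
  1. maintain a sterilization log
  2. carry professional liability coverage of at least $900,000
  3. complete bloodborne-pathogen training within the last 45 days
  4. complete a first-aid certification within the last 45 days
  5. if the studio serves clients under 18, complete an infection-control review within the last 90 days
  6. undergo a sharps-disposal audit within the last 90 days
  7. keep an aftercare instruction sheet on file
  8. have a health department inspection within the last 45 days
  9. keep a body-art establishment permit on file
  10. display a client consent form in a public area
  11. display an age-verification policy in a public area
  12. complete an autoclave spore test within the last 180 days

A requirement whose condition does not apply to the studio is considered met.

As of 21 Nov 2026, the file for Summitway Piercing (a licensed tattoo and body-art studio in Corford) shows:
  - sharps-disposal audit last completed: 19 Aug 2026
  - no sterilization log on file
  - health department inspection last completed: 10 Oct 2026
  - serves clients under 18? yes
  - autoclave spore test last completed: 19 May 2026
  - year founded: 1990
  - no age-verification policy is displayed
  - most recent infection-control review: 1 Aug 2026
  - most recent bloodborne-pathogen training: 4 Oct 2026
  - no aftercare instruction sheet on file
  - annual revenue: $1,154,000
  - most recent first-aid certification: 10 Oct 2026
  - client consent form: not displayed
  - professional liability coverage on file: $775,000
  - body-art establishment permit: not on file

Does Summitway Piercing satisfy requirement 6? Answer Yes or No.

No

6. sharps-disposal audit 94 days ago vs limit 90 → not met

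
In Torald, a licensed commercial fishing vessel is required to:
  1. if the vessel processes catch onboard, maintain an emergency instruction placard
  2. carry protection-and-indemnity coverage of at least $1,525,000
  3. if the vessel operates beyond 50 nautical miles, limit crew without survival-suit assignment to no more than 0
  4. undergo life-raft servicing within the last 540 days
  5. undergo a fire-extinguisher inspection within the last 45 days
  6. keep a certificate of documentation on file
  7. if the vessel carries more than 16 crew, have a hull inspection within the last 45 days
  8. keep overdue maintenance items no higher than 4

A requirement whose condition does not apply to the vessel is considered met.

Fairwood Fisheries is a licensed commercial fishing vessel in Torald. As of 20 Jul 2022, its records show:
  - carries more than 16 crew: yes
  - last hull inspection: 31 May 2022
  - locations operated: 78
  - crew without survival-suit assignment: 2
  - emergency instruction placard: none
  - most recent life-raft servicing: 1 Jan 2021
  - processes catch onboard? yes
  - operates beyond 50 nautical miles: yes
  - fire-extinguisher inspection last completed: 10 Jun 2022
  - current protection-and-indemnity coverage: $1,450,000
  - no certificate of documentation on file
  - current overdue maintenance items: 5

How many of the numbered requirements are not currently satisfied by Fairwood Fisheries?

7

1. condition 'processes catch onboard' holds; emergency instruction placard absent → not met
2. protection-and-indemnity coverage $1,450,000 < $1,525,000 → not met
3. condition 'operates beyond 50 nautical miles' holds; crew without survival-suit assignment 2 > 0 → not met
4. life-raft servicing 565 days ago vs limit 540 → not met
5. fire-extinguisher inspection 40 days ago vs limit 45 → met
6. certificate of documentation absent → not met
7. condition 'carries more than 16 crew' holds; hull inspection 50 days ago vs limit 45 → not met
8. overdue maintenance items 5 > 4 → not met
Not met: 7 of 8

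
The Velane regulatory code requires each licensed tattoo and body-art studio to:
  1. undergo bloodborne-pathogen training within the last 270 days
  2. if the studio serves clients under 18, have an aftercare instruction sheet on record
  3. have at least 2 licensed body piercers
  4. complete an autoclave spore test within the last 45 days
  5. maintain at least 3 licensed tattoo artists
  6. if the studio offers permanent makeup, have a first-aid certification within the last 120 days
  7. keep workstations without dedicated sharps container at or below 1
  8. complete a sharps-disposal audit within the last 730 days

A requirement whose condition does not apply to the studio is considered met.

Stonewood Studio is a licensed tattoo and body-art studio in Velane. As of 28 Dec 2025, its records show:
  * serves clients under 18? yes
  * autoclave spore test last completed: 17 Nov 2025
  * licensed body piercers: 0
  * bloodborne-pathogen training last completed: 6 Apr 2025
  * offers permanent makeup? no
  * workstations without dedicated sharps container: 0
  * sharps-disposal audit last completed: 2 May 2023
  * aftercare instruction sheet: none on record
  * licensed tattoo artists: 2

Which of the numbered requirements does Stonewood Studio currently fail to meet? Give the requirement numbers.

1. bloodborne-pathogen training 266 days ago vs limit 270 → met
2. condition 'serves clients under 18' holds; aftercare instruction sheet absent → not met
3. licensed body piercers 0 < 2 → not met
4. autoclave spore test 41 days ago vs limit 45 → met
5. licensed tattoo artists 2 < 3 → not met
6. condition 'offers permanent makeup' does not hold → requirement n/a → met
7. workstations without dedicated sharps container 0 ≤ 1 → met
8. sharps-disposal audit 971 days ago vs limit 730 → not met
Not met: 2, 3, 5, 8

2, 3, 5, 8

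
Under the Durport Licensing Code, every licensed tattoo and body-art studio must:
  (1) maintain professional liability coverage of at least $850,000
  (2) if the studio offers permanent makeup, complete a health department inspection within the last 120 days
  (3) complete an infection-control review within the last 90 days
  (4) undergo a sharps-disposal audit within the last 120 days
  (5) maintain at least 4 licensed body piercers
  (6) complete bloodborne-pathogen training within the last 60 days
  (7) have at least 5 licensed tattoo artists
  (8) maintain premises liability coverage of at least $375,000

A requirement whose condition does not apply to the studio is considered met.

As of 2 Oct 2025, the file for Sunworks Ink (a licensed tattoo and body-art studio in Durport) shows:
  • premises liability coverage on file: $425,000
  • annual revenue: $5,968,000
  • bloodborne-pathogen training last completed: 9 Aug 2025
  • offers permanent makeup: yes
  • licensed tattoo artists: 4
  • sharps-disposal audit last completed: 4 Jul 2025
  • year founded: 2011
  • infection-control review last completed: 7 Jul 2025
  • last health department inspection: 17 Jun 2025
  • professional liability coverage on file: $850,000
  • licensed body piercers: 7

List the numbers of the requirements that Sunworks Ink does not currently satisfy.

7

1. professional liability coverage $850,000 ≥ $850,000 → met
2. condition 'offers permanent makeup' holds; health department inspection 107 days ago vs limit 120 → met
3. infection-control review 87 days ago vs limit 90 → met
4. sharps-disposal audit 90 days ago vs limit 120 → met
5. licensed body piercers 7 ≥ 4 → met
6. bloodborne-pathogen training 54 days ago vs limit 60 → met
7. licensed tattoo artists 4 < 5 → not met
8. premises liability coverage $425,000 ≥ $375,000 → met
Not met: 7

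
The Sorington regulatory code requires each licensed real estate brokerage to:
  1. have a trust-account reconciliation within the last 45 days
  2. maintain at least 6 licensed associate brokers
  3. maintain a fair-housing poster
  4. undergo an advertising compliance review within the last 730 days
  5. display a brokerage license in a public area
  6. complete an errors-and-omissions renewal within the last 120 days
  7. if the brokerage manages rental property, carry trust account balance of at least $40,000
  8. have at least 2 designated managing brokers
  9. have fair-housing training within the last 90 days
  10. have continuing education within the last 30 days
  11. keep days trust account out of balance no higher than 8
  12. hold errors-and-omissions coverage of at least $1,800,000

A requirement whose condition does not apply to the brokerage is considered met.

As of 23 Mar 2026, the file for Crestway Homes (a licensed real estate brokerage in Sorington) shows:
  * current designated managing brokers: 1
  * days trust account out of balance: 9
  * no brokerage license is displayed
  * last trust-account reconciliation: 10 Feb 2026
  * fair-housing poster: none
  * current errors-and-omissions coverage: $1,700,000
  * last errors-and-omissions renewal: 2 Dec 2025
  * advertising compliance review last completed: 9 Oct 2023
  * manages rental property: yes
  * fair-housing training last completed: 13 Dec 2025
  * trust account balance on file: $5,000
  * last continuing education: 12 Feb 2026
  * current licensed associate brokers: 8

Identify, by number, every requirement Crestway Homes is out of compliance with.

3, 4, 5, 7, 8, 9, 10, 11, 12

1. trust-account reconciliation 41 days ago vs limit 45 → met
2. licensed associate brokers 8 ≥ 6 → met
3. fair-housing poster absent → not met
4. advertising compliance review 896 days ago vs limit 730 → not met
5. brokerage license absent → not met
6. errors-and-omissions renewal 111 days ago vs limit 120 → met
7. condition 'manages rental property' holds; trust account balance $5,000 < $40,000 → not met
8. designated managing brokers 1 < 2 → not met
9. fair-housing training 100 days ago vs limit 90 → not met
10. continuing education 39 days ago vs limit 30 → not met
11. days trust account out of balance 9 > 8 → not met
12. errors-and-omissions coverage $1,700,000 < $1,800,000 → not met
Not met: 3, 4, 5, 7, 8, 9, 10, 11, 12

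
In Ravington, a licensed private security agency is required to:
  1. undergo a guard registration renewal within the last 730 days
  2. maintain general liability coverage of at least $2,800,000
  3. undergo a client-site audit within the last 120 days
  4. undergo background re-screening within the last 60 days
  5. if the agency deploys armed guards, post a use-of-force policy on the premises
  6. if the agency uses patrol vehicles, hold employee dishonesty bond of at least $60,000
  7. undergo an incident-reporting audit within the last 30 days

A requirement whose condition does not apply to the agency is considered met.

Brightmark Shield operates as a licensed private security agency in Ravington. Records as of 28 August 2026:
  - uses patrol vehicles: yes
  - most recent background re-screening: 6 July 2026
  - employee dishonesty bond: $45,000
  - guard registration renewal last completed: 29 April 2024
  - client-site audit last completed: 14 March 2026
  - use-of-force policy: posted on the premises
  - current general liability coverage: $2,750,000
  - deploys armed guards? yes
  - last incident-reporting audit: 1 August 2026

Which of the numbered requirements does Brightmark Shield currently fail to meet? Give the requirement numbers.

1, 2, 3, 6

1. guard registration renewal 851 days ago vs limit 730 → not met
2. general liability coverage $2,750,000 < $2,800,000 → not met
3. client-site audit 167 days ago vs limit 120 → not met
4. background re-screening 53 days ago vs limit 60 → met
5. condition 'deploys armed guards' holds; use-of-force policy present → met
6. condition 'uses patrol vehicles' holds; employee dishonesty bond $45,000 < $60,000 → not met
7. incident-reporting audit 27 days ago vs limit 30 → met
Not met: 1, 2, 3, 6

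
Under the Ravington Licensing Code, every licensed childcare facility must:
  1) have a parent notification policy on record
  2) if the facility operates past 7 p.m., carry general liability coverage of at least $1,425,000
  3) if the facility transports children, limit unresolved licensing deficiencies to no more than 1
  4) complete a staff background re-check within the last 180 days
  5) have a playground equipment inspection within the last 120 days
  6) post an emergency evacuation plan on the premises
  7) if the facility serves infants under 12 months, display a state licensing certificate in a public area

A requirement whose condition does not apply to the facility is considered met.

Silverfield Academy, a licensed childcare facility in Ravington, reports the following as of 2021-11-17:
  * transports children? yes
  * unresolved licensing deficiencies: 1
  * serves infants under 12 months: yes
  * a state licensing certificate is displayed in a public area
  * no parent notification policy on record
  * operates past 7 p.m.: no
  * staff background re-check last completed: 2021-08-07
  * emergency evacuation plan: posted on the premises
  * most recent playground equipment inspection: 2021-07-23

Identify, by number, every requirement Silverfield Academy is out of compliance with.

1. parent notification policy absent → not met
2. condition 'operates past 7 p.m.' does not hold → requirement n/a → met
3. condition 'transports children' holds; unresolved licensing deficiencies 1 ≤ 1 → met
4. staff background re-check 102 days ago vs limit 180 → met
5. playground equipment inspection 117 days ago vs limit 120 → met
6. emergency evacuation plan present → met
7. condition 'serves infants under 12 months' holds; state licensing certificate present → met
Not met: 1

1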